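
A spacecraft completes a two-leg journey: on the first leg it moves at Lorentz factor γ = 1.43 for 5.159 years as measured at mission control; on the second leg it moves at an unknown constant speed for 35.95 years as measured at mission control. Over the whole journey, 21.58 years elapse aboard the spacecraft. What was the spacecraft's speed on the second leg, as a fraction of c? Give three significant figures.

Leg 1: γ = 1.43; τ_1 = 5.159/1.430 = 3.608 years.
Leg 2: speed unknown; τ_2 = 35.95/γ_2.
Total proper time: 3.608 + τ_2 = 21.58, so τ_2 = 21.58 − 3.608 = 17.97 years.
γ_2 = 35.95/17.97 = 2.000; β = √(1 − 1/γ²) = √0.7501.

β = 0.866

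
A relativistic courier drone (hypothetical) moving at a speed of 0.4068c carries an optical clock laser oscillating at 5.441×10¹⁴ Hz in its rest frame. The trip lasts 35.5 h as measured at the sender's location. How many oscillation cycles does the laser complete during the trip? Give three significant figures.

γ = 1/√(1 − 0.4068²) = 1/√0.8345 = 1.095
The oscillator's own cycle count is N = f × τ where τ is the proper time aboard the drone. τ = Δt/γ = 35.5/1.095 = 32.43 h = 1.167×10⁵ s.
N = 5.441×10¹⁴ × 1.167×10⁵ = 6.352×10¹⁹.

N = 6.35×10¹⁹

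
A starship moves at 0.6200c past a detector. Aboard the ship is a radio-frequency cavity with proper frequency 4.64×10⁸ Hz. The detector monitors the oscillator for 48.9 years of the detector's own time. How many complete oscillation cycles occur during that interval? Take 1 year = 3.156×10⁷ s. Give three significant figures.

N = 5.62×10¹⁷

γ = 1/√(1 − 0.6200²) = 1/√0.6156 = 1.275
During 48.9 years of lab time, the oscillator's proper time advances by τ = Δt/γ = 48.9/1.275 = 38.37 years = 1.211×10⁹ s.
N = f × τ = 4.64×10⁸ × 1.211×10⁹ = 5.618×10¹⁷.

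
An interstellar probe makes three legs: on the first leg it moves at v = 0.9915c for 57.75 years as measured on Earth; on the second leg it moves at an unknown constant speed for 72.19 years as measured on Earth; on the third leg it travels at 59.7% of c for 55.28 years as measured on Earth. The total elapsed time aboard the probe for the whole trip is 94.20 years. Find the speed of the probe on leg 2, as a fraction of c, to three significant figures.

β = 0.810

Leg 1: γ = 1/√(1 − 0.9915²) = 1/√0.01693 = 7.686; τ_1 = 57.75/7.686 = 7.514 years.
Leg 2: speed unknown; τ_2 = 72.19/γ_2.
Leg 3: β = 0.597; γ = 1/√(1 − 0.597²) = 1/√0.6436 = 1.247; τ_3 = 55.28/1.247 = 44.35 years.
Total proper time: 7.514 + τ_2 + 44.35 = 94.20, so τ_2 = 94.20 − 51.86 = 42.34 years.
γ_2 = 72.19/42.34 = 1.705; β = √(1 − 1/γ²) = √0.6560.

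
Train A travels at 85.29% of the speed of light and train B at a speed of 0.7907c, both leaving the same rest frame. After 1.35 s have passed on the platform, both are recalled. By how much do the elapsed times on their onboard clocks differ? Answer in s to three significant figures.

|τ_A − τ_B| = 0.122 s

A: β = 0.8529; γ = 1/√(1 − 0.8529²) = 1/√0.2726 = 1.915; τ_A = 1.35/1.915 = 0.7048 s.
B: γ = 1/√(1 − 0.7907²) = 1/√0.3748 = 1.633; τ_B = 1.35/1.633 = 0.8265 s.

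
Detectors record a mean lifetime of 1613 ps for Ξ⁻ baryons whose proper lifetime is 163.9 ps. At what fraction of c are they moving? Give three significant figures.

γ = Δt/τ₀ = 1613/163.9 = 9.841
β = √(1 − 1/γ²) = √(1 − 0.01032) = √0.9897

v = 0.995c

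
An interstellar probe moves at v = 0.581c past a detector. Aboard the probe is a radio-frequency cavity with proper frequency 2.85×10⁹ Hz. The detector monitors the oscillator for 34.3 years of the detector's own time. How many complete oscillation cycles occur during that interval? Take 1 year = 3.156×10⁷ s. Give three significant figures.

γ = 1/√(1 − 0.581²) = 1/√0.6624 = 1.229
During 34.3 years of lab time, the oscillator's proper time advances by τ = Δt/γ = 34.3/1.229 = 27.92 years = 8.811×10⁸ s.
N = f × τ = 2.85×10⁹ × 8.811×10⁸ = 2.511×10¹⁸.

N = 2.51×10¹⁸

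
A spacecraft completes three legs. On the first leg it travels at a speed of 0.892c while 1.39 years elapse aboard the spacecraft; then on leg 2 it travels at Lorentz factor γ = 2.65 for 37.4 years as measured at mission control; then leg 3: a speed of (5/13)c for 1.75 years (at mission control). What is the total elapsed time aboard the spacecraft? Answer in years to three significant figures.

Leg 1: 1.39 years is already measured aboard the spacecraft.
Leg 2: γ = 2.65; τ_2 = 37.4/2.650 = 14.11 years.
Leg 3: γ = 1/√(1 − (5/13)²) = 13/12 ≈ 1.083; τ_3 = 1.75/1.083 = 1.615 years.
Total: 1.390 + 14.11 + 1.615 years.

τ = 17.1 years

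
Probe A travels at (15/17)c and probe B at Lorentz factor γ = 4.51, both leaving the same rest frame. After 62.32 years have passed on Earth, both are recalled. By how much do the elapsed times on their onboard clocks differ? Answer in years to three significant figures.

A: γ = 1/√(1 − (15/17)²) = 17/8 = 2.125; τ_A = 62.32/2.125 = 29.33 years.
B: γ = 4.51; τ_B = 62.32/4.510 = 13.82 years.

|τ_A − τ_B| = 15.5 years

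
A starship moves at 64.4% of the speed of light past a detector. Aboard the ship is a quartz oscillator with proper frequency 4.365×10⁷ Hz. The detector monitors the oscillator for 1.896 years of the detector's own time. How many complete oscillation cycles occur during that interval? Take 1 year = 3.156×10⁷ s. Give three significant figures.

N = 2.00×10¹⁵

β = 0.644; γ = 1/√(1 − 0.644²) = 1/√0.5853 = 1.307
During 1.896 years of lab time, the oscillator's proper time advances by τ = Δt/γ = 1.896/1.307 = 1.450 years = 4.578×10⁷ s.
N = f × τ = 4.365×10⁷ × 4.578×10⁷ = 1.998×10¹⁵.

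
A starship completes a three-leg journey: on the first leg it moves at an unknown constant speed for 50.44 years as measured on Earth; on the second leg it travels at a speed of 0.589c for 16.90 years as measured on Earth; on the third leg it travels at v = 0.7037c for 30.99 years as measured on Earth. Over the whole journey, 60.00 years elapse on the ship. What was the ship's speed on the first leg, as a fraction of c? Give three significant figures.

β = 0.876

Leg 1: speed unknown; τ_1 = 50.44/γ_1.
Leg 2: γ = 1/√(1 − 0.589²) = 1/√0.6531 = 1.237; τ_2 = 16.90/1.237 = 13.66 years.
Leg 3: γ = 1/√(1 − 0.7037²) = 1/√0.5048 = 1.407; τ_3 = 30.99/1.407 = 22.02 years.
Total proper time: τ_1 + 13.66 + 22.02 = 60.00, so τ_1 = 60.00 − 35.68 = 24.32 years.
γ_1 = 50.44/24.32 = 2.074; β = √(1 − 1/γ²) = √0.7674.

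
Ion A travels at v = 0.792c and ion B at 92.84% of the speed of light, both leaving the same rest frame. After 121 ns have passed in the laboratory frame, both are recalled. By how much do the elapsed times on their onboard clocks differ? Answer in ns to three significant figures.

|τ_A − τ_B| = 28.9 ns

A: γ = 1/√(1 − 0.792²) = 1/√0.3727 = 1.638; τ_A = 121/1.638 = 73.87 ns.
B: β = 0.9284; γ = 1/√(1 − 0.9284²) = 1/√0.1381 = 2.691; τ_B = 121/2.691 = 44.96 ns.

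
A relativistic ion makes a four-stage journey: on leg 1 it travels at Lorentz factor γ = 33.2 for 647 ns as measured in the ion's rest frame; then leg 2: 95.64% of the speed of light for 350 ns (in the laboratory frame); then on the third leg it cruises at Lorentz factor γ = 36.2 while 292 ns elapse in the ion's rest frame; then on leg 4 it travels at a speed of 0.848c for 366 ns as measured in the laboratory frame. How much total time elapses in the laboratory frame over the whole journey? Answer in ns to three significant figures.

Δt = 3.28×10⁴ ns

Leg 1: γ = 33.2; Δt_1 = 33.20 × 647 = 2.148×10⁴ ns.
Leg 2: 350 ns is already measured in the laboratory frame.
Leg 3: γ = 36.2; Δt_3 = 36.20 × 292 = 1.057×10⁴ ns.
Leg 4: 366 ns is already measured in the laboratory frame.
Total: 2.148×10⁴ + 350.0 + 1.057×10⁴ + 366.0 ns.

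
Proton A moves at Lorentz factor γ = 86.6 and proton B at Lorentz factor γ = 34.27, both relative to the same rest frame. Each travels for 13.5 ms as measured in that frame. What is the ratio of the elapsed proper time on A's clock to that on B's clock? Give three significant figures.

A: γ = 86.6. B: γ = 34.27.
τ_A/τ_B = γ_B/γ_A = 34.27/86.60 = 0.3957, so τ_A/τ_B = 0.3957.

τ_A/τ_B = 0.396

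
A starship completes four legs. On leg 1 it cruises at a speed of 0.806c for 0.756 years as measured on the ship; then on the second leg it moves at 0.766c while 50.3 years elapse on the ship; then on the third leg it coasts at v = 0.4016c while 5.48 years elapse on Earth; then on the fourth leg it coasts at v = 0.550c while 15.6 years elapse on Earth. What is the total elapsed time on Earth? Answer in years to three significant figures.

Leg 1: γ = 1/√(1 − 0.806²) = 1/√0.3504 = 1.689; Δt_1 = 1.689 × 0.756 = 1.277 years.
Leg 2: γ = 1/√(1 − 0.766²) = 1/√0.4132 = 1.556; Δt_2 = 1.556 × 50.3 = 78.25 years.
Leg 3: 5.48 years is already measured on Earth.
Leg 4: 15.6 years is already measured on Earth.
Total: 1.277 + 78.25 + 5.480 + 15.60 years.

Δt = 101 years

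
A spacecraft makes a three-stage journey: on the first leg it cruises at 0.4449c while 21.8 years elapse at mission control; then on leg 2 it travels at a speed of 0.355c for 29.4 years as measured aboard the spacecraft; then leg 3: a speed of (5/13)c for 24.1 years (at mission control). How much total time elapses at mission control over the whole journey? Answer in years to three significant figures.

Δt = 77.3 years

Leg 1: 21.8 years is already measured at mission control.
Leg 2: γ = 1/√(1 − 0.355²) = 1/√0.8740 = 1.070; Δt_2 = 1.070 × 29.4 = 31.45 years.
Leg 3: 24.1 years is already measured at mission control.
Total: 21.80 + 31.45 + 24.10 years.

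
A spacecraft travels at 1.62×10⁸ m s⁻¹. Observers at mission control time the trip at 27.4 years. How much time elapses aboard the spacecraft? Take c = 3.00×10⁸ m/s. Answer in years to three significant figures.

τ = 23.1 years

β = 1.62×10⁸/3.00×10⁸ = 0.5400; γ = 1/√(1 − 0.5400²) = 1.188
The interval measured at mission control is the dilated one; the clock aboard the spacecraft measures the proper time τ = Δt/γ = 27.4/1.188 years.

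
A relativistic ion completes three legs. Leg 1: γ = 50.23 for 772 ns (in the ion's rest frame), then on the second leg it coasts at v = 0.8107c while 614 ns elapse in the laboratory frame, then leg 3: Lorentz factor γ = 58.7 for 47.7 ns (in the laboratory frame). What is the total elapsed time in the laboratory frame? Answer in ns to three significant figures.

Δt = 3.94×10⁴ ns

Leg 1: γ = 50.23; Δt_1 = 50.23 × 772 = 3.878×10⁴ ns.
Leg 2: 614 ns is already measured in the laboratory frame.
Leg 3: 47.7 ns is already measured in the laboratory frame.
Total: 3.878×10⁴ + 614.0 + 47.70 ns.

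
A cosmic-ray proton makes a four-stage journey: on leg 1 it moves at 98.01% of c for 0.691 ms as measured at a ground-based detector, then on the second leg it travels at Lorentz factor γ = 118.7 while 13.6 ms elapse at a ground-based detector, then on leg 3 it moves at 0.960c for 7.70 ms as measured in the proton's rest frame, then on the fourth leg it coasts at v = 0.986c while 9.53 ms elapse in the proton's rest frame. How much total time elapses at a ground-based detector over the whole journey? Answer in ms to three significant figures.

Δt = 98.9 ms

Leg 1: 0.691 ms is already measured at a ground-based detector.
Leg 2: 13.6 ms is already measured at a ground-based detector.
Leg 3: γ = 1/√(1 − 0.960²) = 25/7 ≈ 3.571; Δt_3 = 3.571 × 7.70 = 27.50 ms.
Leg 4: γ = 1/√(1 − 0.986²) = 1/√0.02780 = 5.997; Δt_4 = 5.997 × 9.53 = 57.15 ms.
Total: 0.6910 + 13.60 + 27.50 + 57.15 ms.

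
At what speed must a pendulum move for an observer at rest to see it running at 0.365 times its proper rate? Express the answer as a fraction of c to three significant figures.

Rate ratio = 1/γ, so γ = 1/0.365 = 2.740.
β = √(1 − 1/γ²) = √(1 − 0.365²) = √0.8668

β = 0.931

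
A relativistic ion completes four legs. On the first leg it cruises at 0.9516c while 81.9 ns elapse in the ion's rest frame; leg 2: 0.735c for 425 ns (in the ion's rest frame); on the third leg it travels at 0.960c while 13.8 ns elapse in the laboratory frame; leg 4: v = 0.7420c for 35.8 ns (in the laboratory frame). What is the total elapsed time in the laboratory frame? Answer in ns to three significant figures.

Leg 1: γ = 1/√(1 − 0.9516²) = 1/√0.09446 = 3.254; Δt_1 = 3.254 × 81.9 = 266.5 ns.
Leg 2: γ = 1/√(1 − 0.735²) = 1/√0.4598 = 1.475; Δt_2 = 1.475 × 425 = 626.8 ns.
Leg 3: 13.8 ns is already measured in the laboratory frame.
Leg 4: 35.8 ns is already measured in the laboratory frame.
Total: 266.5 + 626.8 + 13.80 + 35.80 ns.

Δt = 943 ns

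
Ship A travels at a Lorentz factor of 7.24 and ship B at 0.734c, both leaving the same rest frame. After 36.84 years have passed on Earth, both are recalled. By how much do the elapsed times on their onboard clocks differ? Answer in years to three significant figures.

A: γ = 7.24; τ_A = 36.84/7.240 = 5.088 years.
B: γ = 1/√(1 − 0.734²) = 1/√0.4612 = 1.472; τ_B = 36.84/1.472 = 25.02 years.

|τ_A − τ_B| = 19.9 years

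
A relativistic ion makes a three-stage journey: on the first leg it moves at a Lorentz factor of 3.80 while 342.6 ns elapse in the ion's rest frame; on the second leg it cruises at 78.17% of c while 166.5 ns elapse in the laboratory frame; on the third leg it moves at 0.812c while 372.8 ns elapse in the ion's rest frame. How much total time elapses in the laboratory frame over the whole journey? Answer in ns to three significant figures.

Leg 1: γ = 3.80; Δt_1 = 3.800 × 342.6 = 1302 ns.
Leg 2: 166.5 ns is already measured in the laboratory frame.
Leg 3: γ = 1/√(1 − 0.812²) = 1/√0.3407 = 1.713; Δt_3 = 1.713 × 372.8 = 638.7 ns.
Total: 1302 + 166.5 + 638.7 ns.

Δt = 2110 ns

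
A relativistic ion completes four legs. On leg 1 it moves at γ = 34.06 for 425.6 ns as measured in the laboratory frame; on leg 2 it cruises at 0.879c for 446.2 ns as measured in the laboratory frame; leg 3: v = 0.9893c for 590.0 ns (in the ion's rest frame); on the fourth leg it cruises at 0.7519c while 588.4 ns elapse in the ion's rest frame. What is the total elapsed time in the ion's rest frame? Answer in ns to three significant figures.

Leg 1: γ = 34.06; τ_1 = 425.6/34.06 = 12.50 ns.
Leg 2: γ = 1/√(1 − 0.879²) = 1/√0.2274 = 2.097; τ_2 = 446.2/2.097 = 212.8 ns.
Leg 3: 590.0 ns is already measured in the ion's rest frame.
Leg 4: 588.4 ns is already measured in the ion's rest frame.
Total: 12.50 + 212.8 + 590.0 + 588.4 ns.

τ = 1400 ns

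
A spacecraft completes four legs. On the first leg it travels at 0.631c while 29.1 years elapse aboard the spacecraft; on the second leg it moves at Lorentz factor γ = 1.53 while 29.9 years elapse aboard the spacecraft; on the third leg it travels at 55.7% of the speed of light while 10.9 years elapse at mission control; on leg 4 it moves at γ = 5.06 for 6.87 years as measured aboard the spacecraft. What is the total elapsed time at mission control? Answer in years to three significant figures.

Δt = 129 years

Leg 1: γ = 1/√(1 − 0.631²) = 1/√0.6018 = 1.289; Δt_1 = 1.289 × 29.1 = 37.51 years.
Leg 2: γ = 1.53; Δt_2 = 1.530 × 29.9 = 45.75 years.
Leg 3: 10.9 years is already measured at mission control.
Leg 4: γ = 5.06; Δt_4 = 5.060 × 6.87 = 34.76 years.
Total: 37.51 + 45.75 + 10.90 + 34.76 years.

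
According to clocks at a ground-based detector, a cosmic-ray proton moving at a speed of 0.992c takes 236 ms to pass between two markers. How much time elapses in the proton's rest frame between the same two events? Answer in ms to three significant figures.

τ = 29.8 ms

γ = 1/√(1 − 0.992²) = 1/√0.01594 = 7.922
The interval measured at a ground-based detector is the dilated one; the clock in the proton's rest frame measures the proper time τ = Δt/γ = 236/7.922 ms.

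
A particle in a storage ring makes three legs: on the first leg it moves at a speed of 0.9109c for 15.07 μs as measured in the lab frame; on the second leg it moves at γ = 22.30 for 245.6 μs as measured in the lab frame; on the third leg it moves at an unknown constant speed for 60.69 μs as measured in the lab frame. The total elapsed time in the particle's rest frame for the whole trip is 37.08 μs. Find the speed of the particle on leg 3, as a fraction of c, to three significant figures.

Leg 1: γ = 1/√(1 − 0.9109²) = 1/√0.1703 = 2.423; τ_1 = 15.07/2.423 = 6.218 μs.
Leg 2: γ = 22.30; τ_2 = 245.6/22.30 = 11.01 μs.
Leg 3: speed unknown; τ_3 = 60.69/γ_3.
Total proper time: 6.218 + 11.01 + τ_3 = 37.08, so τ_3 = 37.08 − 17.23 = 19.85 μs.
γ_3 = 60.69/19.85 = 3.058; β = √(1 − 1/γ²) = √0.8930.

β = 0.945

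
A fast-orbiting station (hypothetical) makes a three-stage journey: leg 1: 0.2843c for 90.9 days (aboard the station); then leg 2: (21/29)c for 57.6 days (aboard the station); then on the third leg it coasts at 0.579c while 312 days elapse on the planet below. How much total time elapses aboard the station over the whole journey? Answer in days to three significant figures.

Leg 1: 90.9 days is already measured aboard the station.
Leg 2: 57.6 days is already measured aboard the station.
Leg 3: γ = 1/√(1 − 0.579²) = 1/√0.6648 = 1.227; τ_3 = 312/1.227 = 254.4 days.
Total: 90.90 + 57.60 + 254.4 days.

τ = 403 days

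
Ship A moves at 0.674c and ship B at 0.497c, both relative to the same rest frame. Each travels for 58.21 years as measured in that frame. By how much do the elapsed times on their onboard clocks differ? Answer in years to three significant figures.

|τ_A − τ_B| = 7.51 years

A: γ = 1/√(1 − 0.674²) = 1/√0.5457 = 1.354; τ_A = 58.21/1.354 = 43.00 years.
B: γ = 1/√(1 − 0.497²) = 1/√0.7530 = 1.152; τ_B = 58.21/1.152 = 50.51 years.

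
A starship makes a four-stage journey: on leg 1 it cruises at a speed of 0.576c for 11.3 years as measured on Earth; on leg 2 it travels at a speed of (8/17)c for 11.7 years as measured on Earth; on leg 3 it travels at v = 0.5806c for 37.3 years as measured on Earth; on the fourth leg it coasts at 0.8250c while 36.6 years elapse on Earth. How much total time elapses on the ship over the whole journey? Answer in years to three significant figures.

Leg 1: γ = 1/√(1 − 0.576²) = 1/√0.6682 = 1.223; τ_1 = 11.3/1.223 = 9.237 years.
Leg 2: γ = 1/√(1 − (8/17)²) = 17/15 ≈ 1.133; τ_2 = 11.7/1.133 = 10.32 years.
Leg 3: γ = 1/√(1 − 0.5806²) = 1/√0.6629 = 1.228; τ_3 = 37.3/1.228 = 30.37 years.
Leg 4: γ = 1/√(1 − 0.8250²) = 1/√0.3194 = 1.769; τ_4 = 36.6/1.769 = 20.68 years.
Total: 9.237 + 10.32 + 30.37 + 20.68 years.

τ = 70.6 years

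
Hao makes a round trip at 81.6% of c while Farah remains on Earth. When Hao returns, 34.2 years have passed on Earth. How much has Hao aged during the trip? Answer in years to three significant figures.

τ = 19.8 years

β = 0.816; γ = 1/√(1 − 0.816²) = 1/√0.3341 = 1.730
Hao's clock measures proper time along the trip: τ = Δt/γ = 34.2/1.730 years.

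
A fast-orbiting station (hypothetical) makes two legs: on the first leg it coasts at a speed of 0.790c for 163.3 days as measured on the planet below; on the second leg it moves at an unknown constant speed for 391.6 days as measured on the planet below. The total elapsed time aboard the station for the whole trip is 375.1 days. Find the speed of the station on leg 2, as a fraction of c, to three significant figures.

Leg 1: γ = 1/√(1 − 0.790²) = 1/√0.3759 = 1.631; τ_1 = 163.3/1.631 = 100.1 days.
Leg 2: speed unknown; τ_2 = 391.6/γ_2.
Total proper time: 100.1 + τ_2 = 375.1, so τ_2 = 375.1 − 100.1 = 275.0 days.
γ_2 = 391.6/275.0 = 1.424; β = √(1 − 1/γ²) = √0.5069.

β = 0.712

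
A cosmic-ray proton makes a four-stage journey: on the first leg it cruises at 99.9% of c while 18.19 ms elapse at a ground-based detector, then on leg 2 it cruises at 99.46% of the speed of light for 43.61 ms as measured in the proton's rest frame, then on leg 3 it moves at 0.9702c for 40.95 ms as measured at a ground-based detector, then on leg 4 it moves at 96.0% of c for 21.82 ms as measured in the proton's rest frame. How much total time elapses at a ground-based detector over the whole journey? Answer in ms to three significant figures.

Δt = 557 ms

Leg 1: 18.19 ms is already measured at a ground-based detector.
Leg 2: β = 0.9946; γ = 1/√(1 − 0.9946²) = 1/√0.01077 = 9.636; Δt_2 = 9.636 × 43.61 = 420.2 ms.
Leg 3: 40.95 ms is already measured at a ground-based detector.
Leg 4: β = 0.960; γ = 1/√(1 − 0.960²) = 1/√0.07840 = 3.571; Δt_4 = 3.571 × 21.82 = 77.93 ms.
Total: 18.19 + 420.2 + 40.95 + 77.93 ms.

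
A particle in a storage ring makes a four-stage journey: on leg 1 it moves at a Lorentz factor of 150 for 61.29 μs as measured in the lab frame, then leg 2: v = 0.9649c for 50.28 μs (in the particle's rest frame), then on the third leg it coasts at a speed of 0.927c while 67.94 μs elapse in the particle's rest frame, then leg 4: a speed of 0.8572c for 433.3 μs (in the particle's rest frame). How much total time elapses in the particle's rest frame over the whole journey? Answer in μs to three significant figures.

τ = 552 μs

Leg 1: γ = 150; τ_1 = 61.29/150.0 = 0.4086 μs.
Leg 2: 50.28 μs is already measured in the particle's rest frame.
Leg 3: 67.94 μs is already measured in the particle's rest frame.
Leg 4: 433.3 μs is already measured in the particle's rest frame.
Total: 0.4086 + 50.28 + 67.94 + 433.3 μs.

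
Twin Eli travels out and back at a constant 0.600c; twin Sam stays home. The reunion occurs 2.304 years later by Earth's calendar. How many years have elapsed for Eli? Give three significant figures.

τ = 1.84 years

γ = 1/√(1 − 0.600²) = 5/4 = 1.250
Eli's clock measures proper time along the trip: τ = Δt/γ = 2.304/1.250 years.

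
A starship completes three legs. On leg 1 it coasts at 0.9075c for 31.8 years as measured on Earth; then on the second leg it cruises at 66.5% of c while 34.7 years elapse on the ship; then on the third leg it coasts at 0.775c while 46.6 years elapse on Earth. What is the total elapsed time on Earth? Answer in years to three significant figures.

Δt = 125 years

Leg 1: 31.8 years is already measured on Earth.
Leg 2: β = 0.665; γ = 1/√(1 − 0.665²) = 1/√0.5578 = 1.339; Δt_2 = 1.339 × 34.7 = 46.46 years.
Leg 3: 46.6 years is already measured on Earth.
Total: 31.80 + 46.46 + 46.60 years.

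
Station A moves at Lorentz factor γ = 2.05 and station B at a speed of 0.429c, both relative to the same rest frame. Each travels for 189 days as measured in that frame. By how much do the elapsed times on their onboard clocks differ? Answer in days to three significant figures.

|τ_A − τ_B| = 78.5 days

A: γ = 2.05; τ_A = 189/2.050 = 92.20 days.
B: γ = 1/√(1 − 0.429²) = 1/√0.8160 = 1.107; τ_B = 189/1.107 = 170.7 days.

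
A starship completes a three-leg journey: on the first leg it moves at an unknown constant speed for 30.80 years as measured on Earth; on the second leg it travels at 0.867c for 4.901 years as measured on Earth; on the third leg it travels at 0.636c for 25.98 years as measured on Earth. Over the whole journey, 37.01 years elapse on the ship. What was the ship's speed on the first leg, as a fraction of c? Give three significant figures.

β = 0.882

Leg 1: speed unknown; τ_1 = 30.80/γ_1.
Leg 2: γ = 1/√(1 − 0.867²) = 1/√0.2483 = 2.007; τ_2 = 4.901/2.007 = 2.442 years.
Leg 3: γ = 1/√(1 − 0.636²) = 1/√0.5955 = 1.296; τ_3 = 25.98/1.296 = 20.05 years.
Total proper time: τ_1 + 2.442 + 20.05 = 37.01, so τ_1 = 37.01 − 22.49 = 14.52 years.
γ_1 = 30.80/14.52 = 2.121; β = √(1 − 1/γ²) = √0.7778.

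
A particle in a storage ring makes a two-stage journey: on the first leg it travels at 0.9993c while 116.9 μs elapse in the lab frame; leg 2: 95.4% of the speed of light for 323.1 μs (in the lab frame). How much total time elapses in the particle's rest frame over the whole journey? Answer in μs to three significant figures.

τ = 101 μs

Leg 1: γ = 1/√(1 − 0.9993²) = 1/√0.001400 = 26.73; τ_1 = 116.9/26.73 = 4.373 μs.
Leg 2: β = 0.954; γ = 1/√(1 − 0.954²) = 1/√0.08988 = 3.335; τ_2 = 323.1/3.335 = 96.87 μs.
Total: 4.373 + 96.87 μs.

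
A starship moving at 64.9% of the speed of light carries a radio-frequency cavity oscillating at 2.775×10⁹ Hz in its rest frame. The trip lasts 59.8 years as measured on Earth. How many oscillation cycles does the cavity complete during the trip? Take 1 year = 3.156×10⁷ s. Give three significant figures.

β = 0.649; γ = 1/√(1 − 0.649²) = 1/√0.5788 = 1.314
The oscillator's own cycle count is N = f × τ where τ is the proper time on the ship. τ = Δt/γ = 59.8/1.314 = 45.50 years = 1.436×10⁹ s.
N = 2.775×10⁹ × 1.436×10⁹ = 3.984×10¹⁸.

N = 3.98×10¹⁸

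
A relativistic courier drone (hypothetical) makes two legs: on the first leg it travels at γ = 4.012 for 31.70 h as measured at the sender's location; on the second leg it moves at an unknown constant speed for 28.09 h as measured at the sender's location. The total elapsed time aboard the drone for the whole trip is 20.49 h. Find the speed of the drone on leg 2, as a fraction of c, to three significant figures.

Leg 1: γ = 4.012; τ_1 = 31.70/4.012 = 7.901 h.
Leg 2: speed unknown; τ_2 = 28.09/γ_2.
Total proper time: 7.901 + τ_2 = 20.49, so τ_2 = 20.49 − 7.901 = 12.59 h.
γ_2 = 28.09/12.59 = 2.231; β = √(1 − 1/γ²) = √0.7992.

β = 0.894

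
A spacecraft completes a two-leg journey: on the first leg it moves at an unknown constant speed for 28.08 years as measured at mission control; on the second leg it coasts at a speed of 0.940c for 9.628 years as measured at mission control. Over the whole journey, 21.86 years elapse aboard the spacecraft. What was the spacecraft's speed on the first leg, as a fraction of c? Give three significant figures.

β = 0.750

Leg 1: speed unknown; τ_1 = 28.08/γ_1.
Leg 2: γ = 1/√(1 − 0.940²) = 1/√0.1164 = 2.931; τ_2 = 9.628/2.931 = 3.285 years.
Total proper time: τ_1 + 3.285 = 21.86, so τ_1 = 21.86 − 3.285 = 18.58 years.
γ_1 = 28.08/18.58 = 1.512; β = √(1 − 1/γ²) = √0.5624.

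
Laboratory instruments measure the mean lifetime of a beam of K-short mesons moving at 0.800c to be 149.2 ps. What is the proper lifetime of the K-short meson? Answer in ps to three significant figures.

γ = 1/√(1 − 0.800²) = 5/3 ≈ 1.667
The lab-frame lifetime is the dilated interval; the proper lifetime is τ₀ = Δt/γ = 149.2/1.667 ps.

τ₀ = 89.5 ps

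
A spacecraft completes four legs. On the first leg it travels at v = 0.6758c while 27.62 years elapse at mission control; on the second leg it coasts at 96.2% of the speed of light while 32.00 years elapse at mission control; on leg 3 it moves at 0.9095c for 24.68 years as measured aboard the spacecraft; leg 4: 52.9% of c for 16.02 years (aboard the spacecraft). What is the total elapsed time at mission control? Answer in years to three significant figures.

Leg 1: 27.62 years is already measured at mission control.
Leg 2: 32.00 years is already measured at mission control.
Leg 3: γ = 1/√(1 − 0.9095²) = 1/√0.1728 = 2.406; Δt_3 = 2.406 × 24.68 = 59.37 years.
Leg 4: β = 0.529; γ = 1/√(1 − 0.529²) = 1/√0.7202 = 1.178; Δt_4 = 1.178 × 16.02 = 18.88 years.
Total: 27.62 + 32.00 + 59.37 + 18.88 years.

Δt = 138 years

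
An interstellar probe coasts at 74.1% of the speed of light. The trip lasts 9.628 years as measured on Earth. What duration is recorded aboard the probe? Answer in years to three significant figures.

β = 0.741; γ = 1/√(1 − 0.741²) = 1/√0.4509 = 1.489
The interval measured on Earth is the dilated one; the clock aboard the probe measures the proper time τ = Δt/γ = 9.628/1.489 years.

τ = 6.47 years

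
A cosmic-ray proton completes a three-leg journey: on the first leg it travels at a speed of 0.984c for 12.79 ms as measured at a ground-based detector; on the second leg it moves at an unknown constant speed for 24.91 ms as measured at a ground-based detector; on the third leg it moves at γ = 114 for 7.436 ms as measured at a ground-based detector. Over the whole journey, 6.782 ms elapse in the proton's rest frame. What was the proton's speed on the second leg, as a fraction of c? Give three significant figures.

Leg 1: γ = 1/√(1 − 0.984²) = 1/√0.03174 = 5.613; τ_1 = 12.79/5.613 = 2.279 ms.
Leg 2: speed unknown; τ_2 = 24.91/γ_2.
Leg 3: γ = 114; τ_3 = 7.436/114.0 = 0.06523 ms.
Total proper time: 2.279 + τ_2 + 0.06523 = 6.782, so τ_2 = 6.782 − 2.344 = 4.438 ms.
γ_2 = 24.91/4.438 = 5.613; β = √(1 − 1/γ²) = √0.9683.

β = 0.984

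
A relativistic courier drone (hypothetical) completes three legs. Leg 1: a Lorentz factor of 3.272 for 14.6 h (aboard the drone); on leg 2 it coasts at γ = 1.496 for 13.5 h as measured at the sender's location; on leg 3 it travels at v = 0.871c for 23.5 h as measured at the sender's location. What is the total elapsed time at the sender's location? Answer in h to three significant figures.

Leg 1: γ = 3.272; Δt_1 = 3.272 × 14.6 = 47.77 h.
Leg 2: 13.5 h is already measured at the sender's location.
Leg 3: 23.5 h is already measured at the sender's location.
Total: 47.77 + 13.50 + 23.50 h.

Δt = 84.8 h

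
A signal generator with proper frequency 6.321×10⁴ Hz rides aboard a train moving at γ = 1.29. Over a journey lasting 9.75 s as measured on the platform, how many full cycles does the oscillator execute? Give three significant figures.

N = 4.78×10⁵

γ = 1.29
The oscillator's own cycle count is N = f × τ where τ is the proper time on the train. τ = Δt/γ = 9.75/1.290 = 7.558 s = 7.558×10⁰ s.
N = 6.321×10⁴ × 7.558×10⁰ = 4.777×10⁵.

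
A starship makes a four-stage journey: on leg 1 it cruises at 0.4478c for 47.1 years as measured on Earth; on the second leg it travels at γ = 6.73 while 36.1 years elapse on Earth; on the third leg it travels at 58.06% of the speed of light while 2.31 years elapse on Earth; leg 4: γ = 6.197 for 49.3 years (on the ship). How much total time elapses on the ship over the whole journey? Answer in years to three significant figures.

τ = 98.7 years

Leg 1: γ = 1/√(1 − 0.4478²) = 1/√0.7995 = 1.118; τ_1 = 47.1/1.118 = 42.11 years.
Leg 2: γ = 6.73; τ_2 = 36.1/6.730 = 5.364 years.
Leg 3: β = 0.5806; γ = 1/√(1 − 0.5806²) = 1/√0.6629 = 1.228; τ_3 = 2.31/1.228 = 1.881 years.
Leg 4: 49.3 years is already measured on the ship.
Total: 42.11 + 5.364 + 1.881 + 49.30 years.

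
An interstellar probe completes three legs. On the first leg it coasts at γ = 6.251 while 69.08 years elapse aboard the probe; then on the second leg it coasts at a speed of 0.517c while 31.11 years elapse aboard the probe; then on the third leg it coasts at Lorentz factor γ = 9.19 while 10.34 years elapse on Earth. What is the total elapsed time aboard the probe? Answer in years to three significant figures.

Leg 1: 69.08 years is already measured aboard the probe.
Leg 2: 31.11 years is already measured aboard the probe.
Leg 3: γ = 9.19; τ_3 = 10.34/9.190 = 1.125 years.
Total: 69.08 + 31.11 + 1.125 years.

τ = 101 years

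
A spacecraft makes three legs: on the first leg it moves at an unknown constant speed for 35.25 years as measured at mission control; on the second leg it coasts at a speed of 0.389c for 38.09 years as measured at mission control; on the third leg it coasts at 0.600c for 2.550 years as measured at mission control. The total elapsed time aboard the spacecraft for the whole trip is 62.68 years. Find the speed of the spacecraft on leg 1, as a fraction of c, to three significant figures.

Leg 1: speed unknown; τ_1 = 35.25/γ_1.
Leg 2: γ = 1/√(1 − 0.389²) = 1/√0.8487 = 1.085; τ_2 = 38.09/1.085 = 35.09 years.
Leg 3: γ = 1/√(1 − 0.600²) = 5/4 = 1.250; τ_3 = 2.550/1.250 = 2.040 years.
Total proper time: τ_1 + 35.09 + 2.040 = 62.68, so τ_1 = 62.68 − 37.13 = 25.55 years.
γ_1 = 35.25/25.55 = 1.380; β = √(1 − 1/γ²) = √0.4746.

β = 0.689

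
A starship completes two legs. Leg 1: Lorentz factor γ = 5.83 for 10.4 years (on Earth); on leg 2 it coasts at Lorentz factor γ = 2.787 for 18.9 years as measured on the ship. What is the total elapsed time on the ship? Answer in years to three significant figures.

Leg 1: γ = 5.83; τ_1 = 10.4/5.830 = 1.784 years.
Leg 2: 18.9 years is already measured on the ship.
Total: 1.784 + 18.90 years.

τ = 20.7 years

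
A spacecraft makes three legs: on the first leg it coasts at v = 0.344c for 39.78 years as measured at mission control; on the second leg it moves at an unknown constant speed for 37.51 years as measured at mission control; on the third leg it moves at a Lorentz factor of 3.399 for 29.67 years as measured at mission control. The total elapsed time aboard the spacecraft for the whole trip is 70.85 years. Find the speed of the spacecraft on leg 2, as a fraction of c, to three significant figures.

Leg 1: γ = 1/√(1 − 0.344²) = 1/√0.8817 = 1.065; τ_1 = 39.78/1.065 = 37.35 years.
Leg 2: speed unknown; τ_2 = 37.51/γ_2.
Leg 3: γ = 3.399; τ_3 = 29.67/3.399 = 8.729 years.
Total proper time: 37.35 + τ_2 + 8.729 = 70.85, so τ_2 = 70.85 − 46.08 = 24.77 years.
γ_2 = 37.51/24.77 = 1.514; β = √(1 − 1/γ²) = √0.5640.

β = 0.751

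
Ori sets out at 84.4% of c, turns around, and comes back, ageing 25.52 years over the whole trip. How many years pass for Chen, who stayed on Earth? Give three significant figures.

Δt = 47.6 years

β = 0.844; γ = 1/√(1 − 0.844²) = 1/√0.2877 = 1.864
Earth-frame duration is the dilated interval: Δt = γτ = 1.864 × 25.52 years.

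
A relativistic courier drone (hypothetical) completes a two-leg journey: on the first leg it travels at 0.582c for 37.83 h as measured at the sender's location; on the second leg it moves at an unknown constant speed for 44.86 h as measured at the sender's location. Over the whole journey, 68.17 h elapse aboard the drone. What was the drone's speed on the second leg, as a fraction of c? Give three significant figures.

β = 0.552

Leg 1: γ = 1/√(1 − 0.582²) = 1/√0.6613 = 1.230; τ_1 = 37.83/1.230 = 30.76 h.
Leg 2: speed unknown; τ_2 = 44.86/γ_2.
Total proper time: 30.76 + τ_2 = 68.17, so τ_2 = 68.17 − 30.76 = 37.41 h.
γ_2 = 44.86/37.41 = 1.199; β = √(1 − 1/γ²) = √0.3047.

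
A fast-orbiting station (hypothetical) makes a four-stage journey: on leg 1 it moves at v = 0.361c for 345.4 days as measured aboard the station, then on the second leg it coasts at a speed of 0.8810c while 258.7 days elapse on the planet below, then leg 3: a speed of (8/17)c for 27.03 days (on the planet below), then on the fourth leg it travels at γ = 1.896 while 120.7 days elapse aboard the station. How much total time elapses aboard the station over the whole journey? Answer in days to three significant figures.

τ = 612 days

Leg 1: 345.4 days is already measured aboard the station.
Leg 2: γ = 1/√(1 − 0.8810²) = 1/√0.2238 = 2.114; τ_2 = 258.7/2.114 = 122.4 days.
Leg 3: γ = 1/√(1 − (8/17)²) = 17/15 ≈ 1.133; τ_3 = 27.03/1.133 = 23.85 days.
Leg 4: 120.7 days is already measured aboard the station.
Total: 345.4 + 122.4 + 23.85 + 120.7 days.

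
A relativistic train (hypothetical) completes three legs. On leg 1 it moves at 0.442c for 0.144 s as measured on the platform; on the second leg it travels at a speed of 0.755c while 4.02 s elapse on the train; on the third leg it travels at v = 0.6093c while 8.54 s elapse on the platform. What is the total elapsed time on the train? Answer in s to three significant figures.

τ = 10.9 s

Leg 1: γ = 1/√(1 − 0.442²) = 1/√0.8046 = 1.115; τ_1 = 0.144/1.115 = 0.1292 s.
Leg 2: 4.02 s is already measured on the train.
Leg 3: γ = 1/√(1 − 0.6093²) = 1/√0.6288 = 1.261; τ_3 = 8.54/1.261 = 6.772 s.
Total: 0.1292 + 4.020 + 6.772 s.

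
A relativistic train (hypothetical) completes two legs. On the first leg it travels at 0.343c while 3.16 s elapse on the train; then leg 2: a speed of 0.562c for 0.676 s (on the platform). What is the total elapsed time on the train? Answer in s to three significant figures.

Leg 1: 3.16 s is already measured on the train.
Leg 2: γ = 1/√(1 − 0.562²) = 1/√0.6842 = 1.209; τ_2 = 0.676/1.209 = 0.5591 s.
Total: 3.160 + 0.5591 s.

τ = 3.72 s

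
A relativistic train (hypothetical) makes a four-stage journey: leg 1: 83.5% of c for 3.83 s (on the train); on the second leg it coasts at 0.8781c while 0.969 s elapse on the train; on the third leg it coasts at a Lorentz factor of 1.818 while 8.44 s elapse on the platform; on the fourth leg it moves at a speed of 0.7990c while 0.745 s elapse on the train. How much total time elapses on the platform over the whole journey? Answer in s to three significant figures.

Δt = 18.7 s

Leg 1: β = 0.835; γ = 1/√(1 − 0.835²) = 1/√0.3028 = 1.817; Δt_1 = 1.817 × 3.83 = 6.960 s.
Leg 2: γ = 1/√(1 − 0.8781²) = 1/√0.2289 = 2.090; Δt_2 = 2.090 × 0.969 = 2.025 s.
Leg 3: 8.44 s is already measured on the platform.
Leg 4: γ = 1/√(1 − 0.7990²) = 1/√0.3616 = 1.663; Δt_4 = 1.663 × 0.745 = 1.239 s.
Total: 6.960 + 2.025 + 8.440 + 1.239 s.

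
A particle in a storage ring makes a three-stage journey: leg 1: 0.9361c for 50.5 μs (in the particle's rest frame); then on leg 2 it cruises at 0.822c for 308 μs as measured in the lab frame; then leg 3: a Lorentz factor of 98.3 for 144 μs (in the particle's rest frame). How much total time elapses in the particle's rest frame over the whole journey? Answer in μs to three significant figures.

Leg 1: 50.5 μs is already measured in the particle's rest frame.
Leg 2: γ = 1/√(1 − 0.822²) = 1/√0.3243 = 1.756; τ_2 = 308/1.756 = 175.4 μs.
Leg 3: 144 μs is already measured in the particle's rest frame.
Total: 50.50 + 175.4 + 144.0 μs.

τ = 370 μs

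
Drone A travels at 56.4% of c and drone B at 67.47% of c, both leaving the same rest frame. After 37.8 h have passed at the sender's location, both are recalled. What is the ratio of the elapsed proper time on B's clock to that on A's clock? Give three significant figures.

A: β = 0.564; γ = 1/√(1 − 0.564²) = 1/√0.6819 = 1.211. B: β = 0.6747; γ = 1/√(1 − 0.6747²) = 1/√0.5448 = 1.355.
τ_A/τ_B = γ_B/γ_A = 1.355/1.211 = 1.119, so τ_B/τ_A = 0.8938.

τ_B/τ_A = 0.894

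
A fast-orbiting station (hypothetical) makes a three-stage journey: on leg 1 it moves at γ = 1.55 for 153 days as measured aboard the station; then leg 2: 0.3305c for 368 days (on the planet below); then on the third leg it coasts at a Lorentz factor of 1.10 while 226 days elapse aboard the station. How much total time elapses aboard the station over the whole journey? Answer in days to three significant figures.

Leg 1: 153 days is already measured aboard the station.
Leg 2: γ = 1/√(1 − 0.3305²) = 1/√0.8908 = 1.060; τ_2 = 368/1.060 = 347.3 days.
Leg 3: 226 days is already measured aboard the station.
Total: 153.0 + 347.3 + 226.0 days.

τ = 726 days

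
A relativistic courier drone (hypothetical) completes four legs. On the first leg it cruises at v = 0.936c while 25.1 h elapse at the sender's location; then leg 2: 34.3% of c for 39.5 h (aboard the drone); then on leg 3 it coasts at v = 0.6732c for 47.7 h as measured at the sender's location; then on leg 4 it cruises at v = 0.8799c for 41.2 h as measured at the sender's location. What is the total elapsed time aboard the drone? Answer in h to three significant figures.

Leg 1: γ = 1/√(1 − 0.936²) = 1/√0.1239 = 2.841; τ_1 = 25.1/2.841 = 8.835 h.
Leg 2: 39.5 h is already measured aboard the drone.
Leg 3: γ = 1/√(1 − 0.6732²) = 1/√0.5468 = 1.352; τ_3 = 47.7/1.352 = 35.27 h.
Leg 4: γ = 1/√(1 − 0.8799²) = 1/√0.2258 = 2.105; τ_4 = 41.2/2.105 = 19.58 h.
Total: 8.835 + 39.50 + 35.27 + 19.58 h.

τ = 103 h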